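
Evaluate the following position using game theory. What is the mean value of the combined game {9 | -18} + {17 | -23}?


G1 = {9 | -18}, G2 = {17 | -23}
Each is a switch {a | b} with numbers a > b; its mean value is (a + b)/2, and mean value is additive over game sums: m(G1 + G2) = m(G1) + m(G2).
Mean of G1 = (9 + (-18))/2 = -9/2 = -9/2
Mean of G2 = (17 + (-23))/2 = -6/2 = -3
Mean of G1 + G2 = -9/2 + -3 = -15/2

-15/2


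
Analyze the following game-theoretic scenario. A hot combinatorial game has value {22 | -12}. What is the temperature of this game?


The game is {22 | -12}, a switch {a | b} with numbers a > b.
Cooling {a | b} by t gives {a - t | b + t}, which stops being hot when a - t = b + t, i.e. at t = (a - b)/2. So the temperature of a switch is (a - b)/2.
Temperature = (Left option - Right option) / 2
= (22 - (-12)) / 2
= 34 / 2
= 17

17


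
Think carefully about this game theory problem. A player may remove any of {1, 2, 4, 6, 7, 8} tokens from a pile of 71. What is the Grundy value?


The subtraction set is S = {1, 2, 4, 6, 7, 8}.
G(k) = mex{ G(k - s) : s in S, s <= k }. We compute iteratively: G(0) = 0.
G(1) = mex({0}) = 1
G(2) = mex({0, 1}) = 2
G(3) = mex({1, 2}) = 0
G(4) = mex({0, 2}) = 1
G(5) = mex({0, 1}) = 2
G(6) = mex({0, 1, 2}) = 3
G(7) = mex({0, 1, 2, 3}) = 4
G(8) = mex({0, 1, 2, 3, 4}) = 5
G(9) = mex({0, 1, 2, 4, 5}) = 3
G(10) = mex({0, 1, 2, 3, 5}) = 4
G(11) = mex({0, 1, 2, 3, 4}) = 5
G(12) = mex({1, 2, 3, 4, 5}) = 0
G(13) = mex({0, 2, 3, 4, 5}) = 1
G(14) = mex({0, 1, 3, 4, 5}) = 2
G(15) = mex({1, 2, 3, 4, 5}) = 0
G(16) = mex({0, 2, 3, 4, 5}) = 1
G(17) = mex({0, 1, 3, 4, 5}) = 2
G(18) = mex({0, 1, 2, 4, 5}) = 3
G(19) = mex({0, 1, 2, 3, 5}) = 4
Observe that G(12)..G(19) = 0, 1, 2, 0, 1, 2, 3, 4 repeats G(0)..G(7) = 0, 1, 2, 0, 1, 2, 3, 4.
For k >= max(S) = 8, G(k) is determined by the previous 8 values G(k-8)..G(k-1); a window of 8 consecutive values has recurred shifted by 12, so by induction G(k + 12) = G(k) for all k >= 0: the sequence is periodic from the start with period 12.
One period: G(0..11) = 0, 1, 2, 0, 1, 2, 3, 4, 5, 3, 4, 5.
71 mod 12 = 11, so G(71) = G(11) = 5.

5


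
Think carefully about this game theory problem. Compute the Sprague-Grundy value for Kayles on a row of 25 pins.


Kayles: a move removes 1 or 2 adjacent pins from a contiguous row.
Removing pins from a row of k leaves two independent rows (a, b) with a + b = k - 1 (one pin) or a + b = k - 2 (two pins); an end removal gives a = 0.
By Sprague-Grundy, G(k) = mex{ G(a) XOR G(b) } over all these splits. G(0) = 0.
G(1): splits (0,0):0^0=0 -> mex({0}) = 1
G(2): splits (0,1):0^1=1 (0,0):0^0=0 -> mex({0, 1}) = 2
G(3): splits (0,2):0^2=2 (1,1):1^1=0 (0,1):0^1=1 -> mex({0, 1, 2}) = 3
G(4): splits (0,3):0^3=3 (1,2):1^2=3 (0,2):0^2=2 (1,1):1^1=0 -> mex({0, 2, 3}) = 1
G(5): splits (0,4):0^1=1 (1,3):1^3=2 (2,2):2^2=0 (0,3):0^3=3 (1,2):1^2=3 -> mex({0, 1, 2, 3}) = 4
G(6) = mex({0, 1, 2, 4}) = 3
G(7) = mex({0, 1, 3, 4, 5}) = 2
G(8) = mex({0, 2, 3, 5, 6}) = 1
G(9) = mex({0, 1, 2, 3, 6, 7}) = 4
G(10) = mex({0, 1, 3, 4, 5, 7}) = 2
G(11) = mex({0, 1, 2, 3, 4, 5}) = 6
G(12) = mex({0, 1, 2, 3, 5, 6, 7}) = 4
G(13) = mex({0, 2, 3, 4, 6, 7}) = 1
G(14) = mex({0, 1, 4, 5, 6, 7}) = 2
G(15) = mex({0, 1, 2, 3, 4, 5, 6}) = 7
G(16) = mex({0, 2, 3, 5, 6, 7}) = 1
G(17) = mex({0, 1, 2, 3, 5, 6, 7}) = 4
G(18) = mex({0, 1, 2, 4, 5, 6}) = 3
G(19) = mex({0, 1, 3, 4, 5, 7}) = 2
G(20) = mex({0, 2, 3, 4, 5, 6, 7}) = 1
G(21) = mex({0, 1, 2, 3, 5, 6, 7}) = 4
G(22) = mex({0, 1, 2, 3, 4, 5, 7}) = 6
G(23) = mex({0, 1, 2, 3, 4, 5, 6}) = 7
G(24) = mex({0, 1, 2, 3, 5, 6, 7}) = 4
G(25) = mex({0, 2, 3, 4, 6, 7}) = 1
Therefore G(25) = 1.

1


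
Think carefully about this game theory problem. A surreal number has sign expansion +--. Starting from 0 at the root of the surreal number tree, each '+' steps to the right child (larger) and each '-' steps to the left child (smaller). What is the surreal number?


Sign expansion: +--
Rule: track bounds (lo, hi), initially (-inf, +inf). On '+', the current value becomes lo and we move to the simplest number in (value, hi): value + 1 if hi = +inf, otherwise the midpoint (value + hi)/2. On '-', the current value becomes hi and we move to value - 1 if lo = -inf, otherwise the midpoint (lo + value)/2.
Start at 0.
Step 1: sign = +, move right. Bounds: (0, +inf). Value = 1
Step 2: sign = -, move left. Bounds: (0, 1). Value = 1/2
Step 3: sign = -, move left. Bounds: (0, 1/2). Value = 1/4
The surreal number with sign expansion +-- is 1/4.

1/4


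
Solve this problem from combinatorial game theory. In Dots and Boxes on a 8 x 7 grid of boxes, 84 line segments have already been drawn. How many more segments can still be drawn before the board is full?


Grid: 8 x 7 boxes, i.e. 9 rows and 8 columns of dots.
Horizontal edges: (rows + 1) * cols = 9 * 7 = 63
Vertical edges: rows * (cols + 1) = 8 * 8 = 64
Total edges: 63 + 64 = 127
Edges drawn: 84
Remaining: 127 - 84 = 43

43


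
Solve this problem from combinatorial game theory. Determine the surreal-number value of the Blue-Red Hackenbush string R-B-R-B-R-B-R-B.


Edges (from ground): R-B-R-B-R-B-R-B
By Berlekamp's sign-expansion rule, a Blue-Red Hackenbush stalk has the value of the surreal number whose sign sequence is the edge sequence with B -> + and R -> -.
Sign sequence: -+-+-+-+
Trace the sign expansion in the surreal number tree, starting from 0:
Edge 1: R (sign -) -> bounds (-inf, 0), value = -1
Edge 2: B (sign +) -> bounds (-1, 0), value = -1/2
Edge 3: R (sign -) -> bounds (-1, -1/2), value = -3/4
Edge 4: B (sign +) -> bounds (-3/4, -1/2), value = -5/8
Edge 5: R (sign -) -> bounds (-3/4, -5/8), value = -11/16
Edge 6: B (sign +) -> bounds (-11/16, -5/8), value = -21/32
Edge 7: R (sign -) -> bounds (-11/16, -21/32), value = -43/64
Edge 8: B (sign +) -> bounds (-43/64, -21/32), value = -85/128
Game value = -85/128

-85/128


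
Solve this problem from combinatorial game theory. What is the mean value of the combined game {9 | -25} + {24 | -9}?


G1 = {9 | -25}, G2 = {24 | -9}
Each is a switch {a | b} with numbers a > b; its mean value is (a + b)/2, and mean value is additive over game sums: m(G1 + G2) = m(G1) + m(G2).
Mean of G1 = (9 + (-25))/2 = -16/2 = -8
Mean of G2 = (24 + (-9))/2 = 15/2 = 15/2
Mean of G1 + G2 = -8 + 15/2 = -1/2

-1/2


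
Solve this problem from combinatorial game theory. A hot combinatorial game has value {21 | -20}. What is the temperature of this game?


The game is {21 | -20}, a switch {a | b} with numbers a > b.
Cooling {a | b} by t gives {a - t | b + t}, which stops being hot when a - t = b + t, i.e. at t = (a - b)/2. So the temperature of a switch is (a - b)/2.
Temperature = (Left option - Right option) / 2
= (21 - (-20)) / 2
= 41 / 2
= 41/2

41/2


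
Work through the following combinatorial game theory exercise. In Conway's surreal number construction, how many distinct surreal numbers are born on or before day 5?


Day 0: {|} = 0 is born. Count = 1.
Day n: the number of surreal numbers born by day n is 2^(n+1) - 1.
By day 0: 2^1 - 1 = 1
By day 1: 2^2 - 1 = 3
By day 2: 2^3 - 1 = 7
By day 3: 2^4 - 1 = 15
By day 4: 2^5 - 1 = 31
By day 5: 2^6 - 1 = 63
By day 5: 63 surreal numbers.

63


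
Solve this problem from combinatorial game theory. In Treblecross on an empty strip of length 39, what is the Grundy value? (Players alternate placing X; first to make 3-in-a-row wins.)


Treblecross: place X on empty cells; 3-in-a-row wins.
Playing within two cells of an existing X lets the opponent win at once, so sensible play treats the cells i-2..i+2 around each X as dead. The player left with no safe cell loses, so this is a normal-play take-away game on strips of safe cells.
Placing X at cell i (0-indexed) of a strip of k safe cells leaves independent strips of sizes max(0, i-2) and max(0, k-i-3). Hence G(k) = mex{ G(max(0,i-2)) XOR G(max(0,k-i-3)) : 0 <= i < k }, with G(0) = 0.
G(1): splits (0,0):0^0=0 -> mex({0}) = 1
G(2): splits (0,0):0^0=0 -> mex({0}) = 1
G(3): splits (0,0):0^0=0 -> mex({0}) = 1
G(4): splits (0,1):0^1=1 (0,0):0^0=0 -> mex({0, 1}) = 2
G(5): splits (0,2):0^1=1 (0,1):0^1=1 (0,0):0^0=0 -> mex({0, 1}) = 2
G(6) = mex({1}) = 0
G(7) = mex({0, 1, 2}) = 3
G(8) = mex({0, 1, 2}) = 3
G(9) = mex({0, 2}) = 1
G(10) = mex({0, 2, 3}) = 1
G(11) = mex({0, 3}) = 1
G(12) = mex({1, 3}) = 0
G(13) = mex({0, 1, 2, 3}) = 4
G(14) = mex({0, 1, 2}) = 3
G(15) = mex({0, 1, 2}) = 3
G(16) = mex({0, 1, 2, 4}) = 3
G(17) = mex({0, 1, 3, 4}) = 2
G(18) = mex({0, 1, 3, 4}) = 2
G(19) = mex({0, 1, 3, 5}) = 2
G(20) = mex({0, 1, 2, 3, 5}) = 4
G(21) = mex({0, 1, 2, 3, 5}) = 4
G(22) = mex({1, 2, 6}) = 0
G(23) = mex({0, 1, 2, 3, 4, 6}) = 5
G(24) = mex({0, 1, 2, 3, 4}) = 5
G(25) = mex({0, 1, 3, 4, 7}) = 2
G(26) = mex({0, 1, 3, 4, 5, 7}) = 2
G(27) = mex({0, 1, 3, 5}) = 2
G(28) = mex({0, 1, 2, 5}) = 3
G(29) = mex({0, 1, 2, 4, 5, 6}) = 3
G(30) = mex({1, 2, 4, 6}) = 0
G(31) = mex({0, 1, 2, 3, 4, 6}) = 5
G(32) = mex({1, 2, 3, 4, 7}) = 0
G(33) = mex({0, 3, 7}) = 1
G(34) = mex({0, 2, 3, 5, 7}) = 1
G(35) = mex({0, 2, 3, 5, 6}) = 1
G(36) = mex({0, 1, 2, 5, 6}) = 3
G(37) = mex({0, 1, 2, 4, 5, 6}) = 3
G(38) = mex({0, 1, 2, 4}) = 3
G(39) = mex({0, 1, 2, 3, 4, 7}) = 5
Therefore G(39) = 5.

5


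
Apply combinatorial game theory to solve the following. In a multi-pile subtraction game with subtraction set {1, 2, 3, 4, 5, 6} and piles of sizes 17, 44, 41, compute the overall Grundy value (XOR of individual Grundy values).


Subtraction set: {1, 2, 3, 4, 5, 6}
For this subtraction set, G(n) = n mod 7 (period = max + 1 = 7).
Pile 1 (size 17): G(17) = 17 mod 7 = 3
Pile 2 (size 44): G(44) = 44 mod 7 = 2
Pile 3 (size 41): G(41) = 41 mod 7 = 6
Total Grundy value = XOR of all: 3 XOR 2 XOR 6 = 7

7


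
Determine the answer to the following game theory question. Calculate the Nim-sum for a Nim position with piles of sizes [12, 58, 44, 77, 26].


We need the XOR (exclusive or) of all pile sizes.
After XOR-ing pile 1 (size 12): 0 XOR 12 = 12
After XOR-ing pile 2 (size 58): 12 XOR 58 = 54
After XOR-ing pile 3 (size 44): 54 XOR 44 = 26
After XOR-ing pile 4 (size 77): 26 XOR 77 = 87
After XOR-ing pile 5 (size 26): 87 XOR 26 = 77
The Nim-value of this position is 77.

77


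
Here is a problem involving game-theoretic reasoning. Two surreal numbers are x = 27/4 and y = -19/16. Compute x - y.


x = 27/4, y = -19/16
Converting to common denominator: 16
x = 108/16, y = -19/16
x - y = 27/4 - -19/16 = 127/16

127/16


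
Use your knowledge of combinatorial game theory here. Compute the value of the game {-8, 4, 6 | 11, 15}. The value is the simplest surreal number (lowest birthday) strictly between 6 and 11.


Left options: {-8, 4, 6}, max = 6
Right options: {11, 15}, min = 11
All options are numbers and max(Left) < min(Right), so by the simplicity theorem the value is the simplest (earliest-born) number strictly between 6 and 11.
Integers 7 through 10 all lie strictly between 6 and 11.
Among integers, the simplest (lowest birthday = smallest |n|; 0 is born on day 0, +-n on day n) is 7.
No non-integer in the interval can be simpler: if x is a non-integer in the interval, then floor(x) or ceil(x) also lies in the interval (the interval contains an integer), and both are proper prefixes of x's sign expansion, i.e. born earlier. So the game value is 7.
Game value = 7

7


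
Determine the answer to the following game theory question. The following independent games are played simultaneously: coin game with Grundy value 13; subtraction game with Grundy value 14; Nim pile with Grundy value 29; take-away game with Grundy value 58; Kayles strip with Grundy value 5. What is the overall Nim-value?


By the Sprague-Grundy theorem, the Grundy value of a sum of games is the XOR of individual Grundy values.
coin game: Grundy value = 13. Running XOR: 0 XOR 13 = 13
subtraction game: Grundy value = 14. Running XOR: 13 XOR 14 = 3
Nim pile: Grundy value = 29. Running XOR: 3 XOR 29 = 30
take-away game: Grundy value = 58. Running XOR: 30 XOR 58 = 36
Kayles strip: Grundy value = 5. Running XOR: 36 XOR 5 = 33
The combined Grundy value is 33.

33


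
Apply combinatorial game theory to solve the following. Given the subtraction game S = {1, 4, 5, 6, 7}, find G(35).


The subtraction set is S = {1, 4, 5, 6, 7}.
G(k) = mex{ G(k - s) : s in S, s <= k }. We compute iteratively: G(0) = 0.
G(1) = mex({0}) = 1
G(2) = mex({1}) = 0
G(3) = mex({0}) = 1
G(4) = mex({0, 1}) = 2
G(5) = mex({0, 1, 2}) = 3
G(6) = mex({0, 1, 3}) = 2
G(7) = mex({0, 1, 2}) = 3
G(8) = mex({0, 1, 2, 3}) = 4
G(9) = mex({0, 1, 2, 3, 4}) = 5
G(10) = mex({1, 2, 3, 5}) = 0
G(11) = mex({0, 2, 3}) = 1
G(12) = mex({1, 2, 3, 4}) = 0
G(13) = mex({0, 2, 3, 4, 5}) = 1
G(14) = mex({0, 1, 3, 4, 5}) = 2
G(15) = mex({0, 1, 2, 4, 5}) = 3
G(16) = mex({0, 1, 3, 5}) = 2
Observe that G(10)..G(16) = 0, 1, 0, 1, 2, 3, 2 repeats G(0)..G(6) = 0, 1, 0, 1, 2, 3, 2.
For k >= max(S) = 7, G(k) is determined by the previous 7 values G(k-7)..G(k-1); a window of 7 consecutive values has recurred shifted by 10, so by induction G(k + 10) = G(k) for all k >= 0: the sequence is periodic from the start with period 10.
One period: G(0..9) = 0, 1, 0, 1, 2, 3, 2, 3, 4, 5.
35 mod 10 = 5, so G(35) = G(5) = 3.

3


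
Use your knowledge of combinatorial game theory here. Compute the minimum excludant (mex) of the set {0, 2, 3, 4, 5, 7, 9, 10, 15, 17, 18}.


Set = {0, 2, 3, 4, 5, 7, 9, 10, 15, 17, 18}
0 is in the set.
1 is NOT in the set. This is the mex.
mex = 1

1


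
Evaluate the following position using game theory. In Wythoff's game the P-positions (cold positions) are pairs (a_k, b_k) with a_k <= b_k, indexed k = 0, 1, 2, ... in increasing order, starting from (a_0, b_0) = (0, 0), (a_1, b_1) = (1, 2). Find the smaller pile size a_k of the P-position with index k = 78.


By Wythoff's theorem, a_k = floor(k * phi) and b_k = floor(k * phi^2) = a_k + k, where phi = (1 + sqrt(5))/2 is the golden ratio.
phi = (1 + sqrt(5))/2 = 1.618034
k = 78
k * phi = 78 * 1.618034 = 126.206651
a_78 = floor(k * phi) = 126

126


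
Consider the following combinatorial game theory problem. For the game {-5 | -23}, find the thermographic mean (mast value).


Game = {-5 | -23}, a switch {a | b} with numbers a > b.
Its thermograph has left wall a - t and right wall b + t, which meet at t = (a - b)/2, where both equal (a + b)/2. So the mast (mean value) is at (a + b)/2.
Mean = (-5 + (-23))/2 = -28/2 = -14

-14


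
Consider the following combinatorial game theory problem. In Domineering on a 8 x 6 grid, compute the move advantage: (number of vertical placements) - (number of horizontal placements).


Board is 8 x 6 (rows x cols).
Left (vertical) placements: (rows-1) * cols = 7 * 6 = 42
Right (horizontal) placements: rows * (cols-1) = 8 * 5 = 40
Advantage = Left - Right = 42 - 40 = 2

2


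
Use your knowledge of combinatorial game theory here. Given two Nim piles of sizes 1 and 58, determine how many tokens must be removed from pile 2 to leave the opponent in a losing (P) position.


Piles: 1 and 58
Current XOR: 1 XOR 58 = 59 (non-zero, so this is an N-position).
To make the XOR zero, we need to find a move that balances the piles.
For pile 2 (size 58): target = 58 XOR 59 = 1
We reduce pile 2 from 58 to 1.
Tokens removed: 58 - 1 = 57
Verification: 1 XOR 1 = 0

57


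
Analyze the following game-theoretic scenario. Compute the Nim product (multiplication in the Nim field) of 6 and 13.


Nim multiplication is bilinear over XOR: (u XOR v) * w = (u*w) XOR (v*w).
So we split each operand into its bit components and XOR the pairwise Nim products.
6 = 2 + 4 (as XOR of powers of 2).
13 = 1 + 4 + 8 (as XOR of powers of 2).
Using the standard Nim-product table on single bits:
  2*2 = 3,   2*4 = 8,   2*8 = 12,
  4*4 = 6,   4*8 = 11,  8*8 = 13,
and  1*x = x (identity), k*l = l*k (commutative).
Pairwise Nim products:
  2 * 1 = 2
  2 * 4 = 8
  2 * 8 = 12
  4 * 1 = 4
  4 * 4 = 6
  4 * 8 = 11
XOR them: 2 XOR 8 XOR 12 XOR 4 XOR 6 XOR 11 = 15.
Result: 6 * 13 = 15 (in Nim).

15


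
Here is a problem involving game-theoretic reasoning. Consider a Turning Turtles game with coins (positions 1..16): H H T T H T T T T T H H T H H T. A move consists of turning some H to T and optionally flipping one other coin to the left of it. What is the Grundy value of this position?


Coins: H H T T H T T T T T H H T H H T
Key fact: a single head at position k behaves exactly like a Nim heap of size k (turning it to T and optionally flipping a coin at j < k corresponds to moving the heap from k to j, or to 0), and heads combine as a disjunctive sum (two heads at the same place would cancel, matching j XOR j = 0). So the Nim-value is the XOR of the 1-indexed positions of the heads.
Face-up positions (1-indexed): [1, 2, 5, 11, 12, 14, 15]
XOR 0 with 1: 0 XOR 1 = 1
XOR 1 with 2: 1 XOR 2 = 3
XOR 3 with 5: 3 XOR 5 = 6
XOR 6 with 11: 6 XOR 11 = 13
XOR 13 with 12: 13 XOR 12 = 1
XOR 1 with 14: 1 XOR 14 = 15
XOR 15 with 15: 15 XOR 15 = 0
Nim-value = 0

0


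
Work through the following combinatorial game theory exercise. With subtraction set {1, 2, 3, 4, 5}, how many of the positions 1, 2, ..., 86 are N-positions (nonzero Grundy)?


Subtraction set S = {1, 2, 3, 4, 5}, so G(n) = n mod 6.
G(n) = 0 when n is a multiple of 6.
Multiples of 6 in [1, 86]: 14
N-positions (nonzero Grundy) = 86 - 14 = 72

72


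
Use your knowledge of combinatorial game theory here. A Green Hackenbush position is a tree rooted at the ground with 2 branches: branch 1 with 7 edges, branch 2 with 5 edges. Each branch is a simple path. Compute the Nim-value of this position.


The tree has 2 branches from the ground vertex.
In Green Hackenbush, the Nim-value of a simple path of length k is k.
Branch 1: length 7, Nim-value = 7
Branch 2: length 5, Nim-value = 5
Total Nim-value = XOR of all branch values:
0 XOR 7 = 7
7 XOR 5 = 2
Nim-value of the tree = 2

2


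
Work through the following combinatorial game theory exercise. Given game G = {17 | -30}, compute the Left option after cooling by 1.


Original game: {17 | -30} (a switch {a | b} with a > b).
Cooling by t (for t below the temperature (a - b)/2 = 47/2) taxes each move by t: {a | b} cooled by t is {a - t | b + t}.
Cooling amount: t = 1
Cooled Left option: 17 - 1 = 16
Cooled Right option: -30 + 1 = -29
Cooled game: {16 | -29}
Left option = 16

16


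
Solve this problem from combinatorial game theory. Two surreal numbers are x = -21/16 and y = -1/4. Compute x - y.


x = -21/16, y = -1/4
Converting to common denominator: 16
x = -21/16, y = -4/16
x - y = -21/16 - -1/4 = -17/16

-17/16


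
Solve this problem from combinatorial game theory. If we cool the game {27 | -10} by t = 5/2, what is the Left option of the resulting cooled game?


Original game: {27 | -10} (a switch {a | b} with a > b).
Cooling by t (for t below the temperature (a - b)/2 = 37/2) taxes each move by t: {a | b} cooled by t is {a - t | b + t}.
Cooling amount: t = 5/2
Cooled Left option: 27 - 5/2 = 49/2
Cooled Right option: -10 + 5/2 = -15/2
Cooled game: {49/2 | -15/2}
Left option = 49/2

49/2


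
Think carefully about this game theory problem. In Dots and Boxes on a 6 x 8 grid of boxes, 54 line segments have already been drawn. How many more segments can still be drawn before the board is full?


Grid: 6 x 8 boxes, i.e. 7 rows and 9 columns of dots.
Horizontal edges: (rows + 1) * cols = 7 * 8 = 56
Vertical edges: rows * (cols + 1) = 6 * 9 = 54
Total edges: 56 + 54 = 110
Edges drawn: 54
Remaining: 110 - 54 = 56

56


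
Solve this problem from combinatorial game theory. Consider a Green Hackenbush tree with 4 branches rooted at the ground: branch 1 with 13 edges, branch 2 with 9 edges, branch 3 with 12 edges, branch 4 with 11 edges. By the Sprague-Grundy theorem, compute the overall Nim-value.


The tree has 4 branches from the ground vertex.
In Green Hackenbush, the Nim-value of a simple path of length k is k.
Branch 1: length 13, Nim-value = 13
Branch 2: length 9, Nim-value = 9
Branch 3: length 12, Nim-value = 12
Branch 4: length 11, Nim-value = 11
Total Nim-value = XOR of all branch values:
0 XOR 13 = 13
13 XOR 9 = 4
4 XOR 12 = 8
8 XOR 11 = 3
Nim-value of the tree = 3

3


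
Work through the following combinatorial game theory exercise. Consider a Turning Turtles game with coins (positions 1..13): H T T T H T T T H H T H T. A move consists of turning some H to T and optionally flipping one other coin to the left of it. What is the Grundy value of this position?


Coins: H T T T H T T T H H T H T
Key fact: a single head at position k behaves exactly like a Nim heap of size k (turning it to T and optionally flipping a coin at j < k corresponds to moving the heap from k to j, or to 0), and heads combine as a disjunctive sum (two heads at the same place would cancel, matching j XOR j = 0). So the Nim-value is the XOR of the 1-indexed positions of the heads.
Face-up positions (1-indexed): [1, 5, 9, 10, 12]
XOR 0 with 1: 0 XOR 1 = 1
XOR 1 with 5: 1 XOR 5 = 4
XOR 4 with 9: 4 XOR 9 = 13
XOR 13 with 10: 13 XOR 10 = 7
XOR 7 with 12: 7 XOR 12 = 11
Nim-value = 11

11


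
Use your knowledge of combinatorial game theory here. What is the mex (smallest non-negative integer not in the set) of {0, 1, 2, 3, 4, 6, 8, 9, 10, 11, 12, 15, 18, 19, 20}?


Set = {0, 1, 2, 3, 4, 6, 8, 9, 10, 11, 12, 15, 18, 19, 20}
0 is in the set.
1 is in the set.
2 is in the set.
3 is in the set.
4 is in the set.
5 is NOT in the set. This is the mex.
mex = 5

5


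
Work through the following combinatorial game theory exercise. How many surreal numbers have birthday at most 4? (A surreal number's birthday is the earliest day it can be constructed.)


Day 0: {|} = 0 is born. Count = 1.
Day n: the number of surreal numbers born by day n is 2^(n+1) - 1.
By day 0: 2^1 - 1 = 1
By day 1: 2^2 - 1 = 3
By day 2: 2^3 - 1 = 7
By day 3: 2^4 - 1 = 15
By day 4: 2^5 - 1 = 31
By day 4: 31 surreal numbers.

31


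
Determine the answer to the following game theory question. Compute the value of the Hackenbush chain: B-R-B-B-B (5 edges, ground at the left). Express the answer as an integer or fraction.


Edges (from ground): B-R-B-B-B
By Berlekamp's sign-expansion rule, a Blue-Red Hackenbush stalk has the value of the surreal number whose sign sequence is the edge sequence with B -> + and R -> -.
Sign sequence: +-+++
Trace the sign expansion in the surreal number tree, starting from 0:
Edge 1: B (sign +) -> bounds (0, +inf), value = 1
Edge 2: R (sign -) -> bounds (0, 1), value = 1/2
Edge 3: B (sign +) -> bounds (1/2, 1), value = 3/4
Edge 4: B (sign +) -> bounds (3/4, 1), value = 7/8
Edge 5: B (sign +) -> bounds (7/8, 1), value = 15/16
Game value = 15/16

15/16


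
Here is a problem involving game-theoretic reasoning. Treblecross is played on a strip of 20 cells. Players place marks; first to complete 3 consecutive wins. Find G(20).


Treblecross: place X on empty cells; 3-in-a-row wins.
Playing within two cells of an existing X lets the opponent win at once, so sensible play treats the cells i-2..i+2 around each X as dead. The player left with no safe cell loses, so this is a normal-play take-away game on strips of safe cells.
Placing X at cell i (0-indexed) of a strip of k safe cells leaves independent strips of sizes max(0, i-2) and max(0, k-i-3). Hence G(k) = mex{ G(max(0,i-2)) XOR G(max(0,k-i-3)) : 0 <= i < k }, with G(0) = 0.
G(1): splits (0,0):0^0=0 -> mex({0}) = 1
G(2): splits (0,0):0^0=0 -> mex({0}) = 1
G(3): splits (0,0):0^0=0 -> mex({0}) = 1
G(4): splits (0,1):0^1=1 (0,0):0^0=0 -> mex({0, 1}) = 2
G(5): splits (0,2):0^1=1 (0,1):0^1=1 (0,0):0^0=0 -> mex({0, 1}) = 2
G(6) = mex({1}) = 0
G(7) = mex({0, 1, 2}) = 3
G(8) = mex({0, 1, 2}) = 3
G(9) = mex({0, 2}) = 1
G(10) = mex({0, 2, 3}) = 1
G(11) = mex({0, 3}) = 1
G(12) = mex({1, 3}) = 0
G(13) = mex({0, 1, 2, 3}) = 4
G(14) = mex({0, 1, 2}) = 3
G(15) = mex({0, 1, 2}) = 3
G(16) = mex({0, 1, 2, 4}) = 3
G(17) = mex({0, 1, 3, 4}) = 2
G(18) = mex({0, 1, 3, 4}) = 2
G(19) = mex({0, 1, 3, 5}) = 2
G(20) = mex({0, 1, 2, 3, 5}) = 4
Therefore G(20) = 4.

4


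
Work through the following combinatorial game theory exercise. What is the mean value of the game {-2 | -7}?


Game = {-2 | -7}, a switch {a | b} with numbers a > b.
Its thermograph has left wall a - t and right wall b + t, which meet at t = (a - b)/2, where both equal (a + b)/2. So the mast (mean value) is at (a + b)/2.
Mean = (-2 + (-7))/2 = -9/2 = -9/2

-9/2


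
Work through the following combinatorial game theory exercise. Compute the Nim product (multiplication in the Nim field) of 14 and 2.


Nim multiplication is bilinear over XOR: (u XOR v) * w = (u*w) XOR (v*w).
So we split each operand into its bit components and XOR the pairwise Nim products.
14 = 2 + 4 + 8 (as XOR of powers of 2).
2 = 2 (as XOR of powers of 2).
Using the standard Nim-product table on single bits:
  2*2 = 3,   2*4 = 8,   2*8 = 12,
  4*4 = 6,   4*8 = 11,  8*8 = 13,
and  1*x = x (identity), k*l = l*k (commutative).
Pairwise Nim products:
  2 * 2 = 3
  4 * 2 = 8
  8 * 2 = 12
XOR them: 3 XOR 8 XOR 12 = 7.
Result: 14 * 2 = 7 (in Nim).

7


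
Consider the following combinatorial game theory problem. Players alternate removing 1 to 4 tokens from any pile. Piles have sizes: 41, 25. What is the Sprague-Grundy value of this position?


Subtraction set: {1, 2, 3, 4}
For this subtraction set, G(n) = n mod 5 (period = max + 1 = 5).
Pile 1 (size 41): G(41) = 41 mod 5 = 1
Pile 2 (size 25): G(25) = 25 mod 5 = 0
Total Grundy value = XOR of all: 1 XOR 0 = 1

1


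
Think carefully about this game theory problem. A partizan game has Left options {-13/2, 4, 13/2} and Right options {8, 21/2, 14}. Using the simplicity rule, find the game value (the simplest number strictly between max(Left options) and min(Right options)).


Left options: {-13/2, 4, 13/2}, max = 13/2
Right options: {8, 21/2, 14}, min = 8
All options are numbers and max(Left) < min(Right), so by the simplicity theorem the value is the simplest (earliest-born) number strictly between 13/2 and 8.
The only integer strictly between 13/2 and 8 is 7.
No non-integer in the interval can be simpler: if x is a non-integer in the interval, then floor(x) or ceil(x) also lies in the interval (the interval contains an integer), and both are proper prefixes of x's sign expansion, i.e. born earlier. So the game value is 7.
Game value = 7

7


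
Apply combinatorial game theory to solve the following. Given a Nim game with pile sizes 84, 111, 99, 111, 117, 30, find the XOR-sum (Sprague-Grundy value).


We need the XOR (exclusive or) of all pile sizes.
After XOR-ing pile 1 (size 84): 0 XOR 84 = 84
After XOR-ing pile 2 (size 111): 84 XOR 111 = 59
After XOR-ing pile 3 (size 99): 59 XOR 99 = 88
After XOR-ing pile 4 (size 111): 88 XOR 111 = 55
After XOR-ing pile 5 (size 117): 55 XOR 117 = 66
After XOR-ing pile 6 (size 30): 66 XOR 30 = 92
The Nim-value of this position is 92.

92


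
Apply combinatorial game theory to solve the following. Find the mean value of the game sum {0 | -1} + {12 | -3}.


G1 = {0 | -1}, G2 = {12 | -3}
Each is a switch {a | b} with numbers a > b; its mean value is (a + b)/2, and mean value is additive over game sums: m(G1 + G2) = m(G1) + m(G2).
Mean of G1 = (0 + (-1))/2 = -1/2 = -1/2
Mean of G2 = (12 + (-3))/2 = 9/2 = 9/2
Mean of G1 + G2 = -1/2 + 9/2 = 4

4


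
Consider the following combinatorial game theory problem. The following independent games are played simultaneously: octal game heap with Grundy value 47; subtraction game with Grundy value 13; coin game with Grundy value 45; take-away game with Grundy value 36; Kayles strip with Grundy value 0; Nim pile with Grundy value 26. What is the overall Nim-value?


By the Sprague-Grundy theorem, the Grundy value of a sum of games is the XOR of individual Grundy values.
octal game heap: Grundy value = 47. Running XOR: 0 XOR 47 = 47
subtraction game: Grundy value = 13. Running XOR: 47 XOR 13 = 34
coin game: Grundy value = 45. Running XOR: 34 XOR 45 = 15
take-away game: Grundy value = 36. Running XOR: 15 XOR 36 = 43
Kayles strip: Grundy value = 0. Running XOR: 43 XOR 0 = 43
Nim pile: Grundy value = 26. Running XOR: 43 XOR 26 = 49
The combined Grundy value is 49.

49


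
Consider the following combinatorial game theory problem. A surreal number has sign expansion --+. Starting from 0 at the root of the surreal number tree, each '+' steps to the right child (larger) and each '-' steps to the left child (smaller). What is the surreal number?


Sign expansion: --+
Rule: track bounds (lo, hi), initially (-inf, +inf). On '+', the current value becomes lo and we move to the simplest number in (value, hi): value + 1 if hi = +inf, otherwise the midpoint (value + hi)/2. On '-', the current value becomes hi and we move to value - 1 if lo = -inf, otherwise the midpoint (lo + value)/2.
Start at 0.
Step 1: sign = -, move left. Bounds: (-inf, 0). Value = -1
Step 2: sign = -, move left. Bounds: (-inf, -1). Value = -2
Step 3: sign = +, move right. Bounds: (-2, -1). Value = -3/2
The surreal number with sign expansion --+ is -3/2.

-3/2


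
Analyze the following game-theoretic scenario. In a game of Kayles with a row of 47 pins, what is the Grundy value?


Kayles: a move removes 1 or 2 adjacent pins from a contiguous row.
Removing pins from a row of k leaves two independent rows (a, b) with a + b = k - 1 (one pin) or a + b = k - 2 (two pins); an end removal gives a = 0.
By Sprague-Grundy, G(k) = mex{ G(a) XOR G(b) } over all these splits. G(0) = 0.
G(1): splits (0,0):0^0=0 -> mex({0}) = 1
G(2): splits (0,1):0^1=1 (0,0):0^0=0 -> mex({0, 1}) = 2
G(3): splits (0,2):0^2=2 (1,1):1^1=0 (0,1):0^1=1 -> mex({0, 1, 2}) = 3
G(4): splits (0,3):0^3=3 (1,2):1^2=3 (0,2):0^2=2 (1,1):1^1=0 -> mex({0, 2, 3}) = 1
G(5): splits (0,4):0^1=1 (1,3):1^3=2 (2,2):2^2=0 (0,3):0^3=3 (1,2):1^2=3 -> mex({0, 1, 2, 3}) = 4
G(6) = mex({0, 1, 2, 4}) = 3
G(7) = mex({0, 1, 3, 4, 5}) = 2
G(8) = mex({0, 2, 3, 5, 6}) = 1
G(9) = mex({0, 1, 2, 3, 6, 7}) = 4
G(10) = mex({0, 1, 3, 4, 5, 7}) = 2
G(11) = mex({0, 1, 2, 3, 4, 5}) = 6
G(12) = mex({0, 1, 2, 3, 5, 6, 7}) = 4
G(13) = mex({0, 2, 3, 4, 6, 7}) = 1
G(14) = mex({0, 1, 4, 5, 6, 7}) = 2
G(15) = mex({0, 1, 2, 3, 4, 5, 6}) = 7
G(16) = mex({0, 2, 3, 5, 6, 7}) = 1
G(17) = mex({0, 1, 2, 3, 5, 6, 7}) = 4
G(18) = mex({0, 1, 2, 4, 5, 6}) = 3
G(19) = mex({0, 1, 3, 4, 5, 7}) = 2
G(20) = mex({0, 2, 3, 4, 5, 6, 7}) = 1
G(21) = mex({0, 1, 2, 3, 5, 6, 7}) = 4
G(22) = mex({0, 1, 2, 3, 4, 5, 7}) = 6
G(23) = mex({0, 1, 2, 3, 4, 5, 6}) = 7
G(24) = mex({0, 1, 2, 3, 5, 6, 7}) = 4
G(25) = mex({0, 2, 3, 4, 6, 7}) = 1
G(26) = mex({0, 1, 3, 4, 5, 6, 7}) = 2
G(27) = mex({0, 1, 2, 3, 4, 5, 6, 7}) = 8
G(28) = mex({0, 1, 2, 3, 4, 6, 7, 8}) = 5
G(29) = mex({0, 1, 2, 3, 5, 6, 7, 8, 9}) = 4
G(30) = mex({0, 1, 2, 3, 4, 5, 6, 9, 10}) = 7
G(31) = mex({0, 1, 3, 4, 5, 7, 10, 11}) = 2
G(32) = mex({0, 2, 3, 4, 5, 6, 7, 9, 11}) = 1
G(33) = mex({0, 1, 2, 3, 4, 5, 6, 7, 9, 12}) = 8
G(34) = mex({0, 1, 2, 3, 4, 5, 7, 8, 11, 12}) = 6
G(35) = mex({0, 1, 2, 3, 4, 5, 6, 8, 9, 10, 11}) = 7
G(36) = mex({0, 1, 2, 3, 5, 6, 7, 9, 10}) = 4
G(37) = mex({0, 2, 3, 4, 6, 7, 9, 10, 11, 12}) = 1
G(38) = mex({0, 1, 3, 4, 5, 6, 7, 9, 10, 11, 12}) = 2
G(39) = mex({0, 1, 2, 4, 5, 6, 7, 9, 10, 12, 14}) = 3
G(40) = mex({0, 2, 3, 4, 6, 7, 11, 12, 14}) = 1
G(41) = mex({0, 1, 2, 3, 5, 6, 7, 9, 10, 11, 12}) = 4
G(42) = mex({0, 1, 2, 3, 4, 5, 6, 9, 10}) = 7
G(43) = mex({0, 1, 3, 4, 5, 7, 9, 10, 12, 15}) = 2
G(44) = mex({0, 2, 3, 4, 5, 6, 7, 9, 10, 12, 15}) = 1
G(45) = mex({0, 1, 2, 3, 4, 5, 6, 7, 9, 10, 12, 14}) = 8
G(46) = mex({0, 1, 3, 4, 5, 7, 8, 11, 12, 14}) = 2
G(47) = mex({0, 1, 2, 3, 4, 5, 6, 8, 9, 10, 11, 12}) = 7
Therefore G(47) = 7.

7


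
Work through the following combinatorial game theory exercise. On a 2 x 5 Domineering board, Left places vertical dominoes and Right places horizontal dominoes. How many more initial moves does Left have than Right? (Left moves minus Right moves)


Board is 2 x 5 (rows x cols).
Left (vertical) placements: (rows-1) * cols = 1 * 5 = 5
Right (horizontal) placements: rows * (cols-1) = 2 * 4 = 8
Advantage = Left - Right = 5 - 8 = -3

-3


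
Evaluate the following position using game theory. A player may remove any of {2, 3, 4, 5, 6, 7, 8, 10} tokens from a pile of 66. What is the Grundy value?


The subtraction set is S = {2, 3, 4, 5, 6, 7, 8, 10}.
G(k) = mex{ G(k - s) : s in S, s <= k }. We compute iteratively: G(0) = 0.
G(1) = mex({}) = 0
G(2) = mex({0}) = 1
G(3) = mex({0}) = 1
G(4) = mex({0, 1}) = 2
G(5) = mex({0, 1}) = 2
G(6) = mex({0, 1, 2}) = 3
G(7) = mex({0, 1, 2}) = 3
G(8) = mex({0, 1, 2, 3}) = 4
G(9) = mex({0, 1, 2, 3}) = 4
G(10) = mex({0, 1, 2, 3, 4}) = 5
G(11) = mex({0, 1, 2, 3, 4}) = 5
G(12) = mex({1, 2, 3, 4, 5}) = 0
G(13) = mex({1, 2, 3, 4, 5}) = 0
G(14) = mex({0, 2, 3, 4, 5}) = 1
G(15) = mex({0, 2, 3, 4, 5}) = 1
G(16) = mex({0, 1, 3, 4, 5}) = 2
G(17) = mex({0, 1, 3, 4, 5}) = 2
G(18) = mex({0, 1, 2, 4, 5}) = 3
G(19) = mex({0, 1, 2, 4, 5}) = 3
G(20) = mex({0, 1, 2, 3, 5}) = 4
G(21) = mex({0, 1, 2, 3, 5}) = 4
Observe that G(12)..G(21) = 0, 0, 1, 1, 2, 2, 3, 3, 4, 4 repeats G(0)..G(9) = 0, 0, 1, 1, 2, 2, 3, 3, 4, 4.
For k >= max(S) = 10, G(k) is determined by the previous 10 values G(k-10)..G(k-1); a window of 10 consecutive values has recurred shifted by 12, so by induction G(k + 12) = G(k) for all k >= 0: the sequence is periodic from the start with period 12.
One period: G(0..11) = 0, 0, 1, 1, 2, 2, 3, 3, 4, 4, 5, 5.
66 mod 12 = 6, so G(66) = G(6) = 3.

3


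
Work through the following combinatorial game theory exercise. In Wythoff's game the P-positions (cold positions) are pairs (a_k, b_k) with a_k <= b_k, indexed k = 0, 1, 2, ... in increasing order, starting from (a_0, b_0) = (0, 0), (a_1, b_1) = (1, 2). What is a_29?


By Wythoff's theorem, a_k = floor(k * phi) and b_k = floor(k * phi^2) = a_k + k, where phi = (1 + sqrt(5))/2 is the golden ratio.
phi = (1 + sqrt(5))/2 = 1.618034
k = 29
k * phi = 29 * 1.618034 = 46.922986
a_29 = floor(k * phi) = 46

46


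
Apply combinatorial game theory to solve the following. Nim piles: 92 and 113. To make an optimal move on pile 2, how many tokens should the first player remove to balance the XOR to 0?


Piles: 92 and 113
Current XOR: 92 XOR 113 = 45 (non-zero, so this is an N-position).
To make the XOR zero, we need to find a move that balances the piles.
For pile 2 (size 113): target = 113 XOR 45 = 92
We reduce pile 2 from 113 to 92.
Tokens removed: 113 - 92 = 21
Verification: 92 XOR 92 = 0

21


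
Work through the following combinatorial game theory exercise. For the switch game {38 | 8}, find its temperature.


The game is {38 | 8}, a switch {a | b} with numbers a > b.
Cooling {a | b} by t gives {a - t | b + t}, which stops being hot when a - t = b + t, i.e. at t = (a - b)/2. So the temperature of a switch is (a - b)/2.
Temperature = (Left option - Right option) / 2
= (38 - (8)) / 2
= 30 / 2
= 15

15


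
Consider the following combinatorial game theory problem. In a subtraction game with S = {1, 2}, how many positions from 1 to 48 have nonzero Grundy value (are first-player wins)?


Subtraction set S = {1, 2}, so G(n) = n mod 3.
G(n) = 0 when n is a multiple of 3.
Multiples of 3 in [1, 48]: 16
N-positions (nonzero Grundy) = 48 - 16 = 32

32


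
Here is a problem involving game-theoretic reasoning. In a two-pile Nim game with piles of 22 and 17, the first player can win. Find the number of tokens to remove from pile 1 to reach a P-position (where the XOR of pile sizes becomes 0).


Piles: 22 and 17
Current XOR: 22 XOR 17 = 7 (non-zero, so this is an N-position).
To make the XOR zero, we need to find a move that balances the piles.
For pile 1 (size 22): target = 22 XOR 7 = 17
We reduce pile 1 from 22 to 17.
Tokens removed: 22 - 17 = 5
Verification: 17 XOR 17 = 0

5


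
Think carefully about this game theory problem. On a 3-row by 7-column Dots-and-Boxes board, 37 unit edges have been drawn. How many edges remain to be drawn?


Grid: 3 x 7 boxes, i.e. 4 rows and 8 columns of dots.
Horizontal edges: (rows + 1) * cols = 4 * 7 = 28
Vertical edges: rows * (cols + 1) = 3 * 8 = 24
Total edges: 28 + 24 = 52
Edges drawn: 37
Remaining: 52 - 37 = 15

15


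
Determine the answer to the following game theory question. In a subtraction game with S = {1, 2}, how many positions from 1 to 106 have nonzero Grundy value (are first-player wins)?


Subtraction set S = {1, 2}, so G(n) = n mod 3.
G(n) = 0 when n is a multiple of 3.
Multiples of 3 in [1, 106]: 35
N-positions (nonzero Grundy) = 106 - 35 = 71

71


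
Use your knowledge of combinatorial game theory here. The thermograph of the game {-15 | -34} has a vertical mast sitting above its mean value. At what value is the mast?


Game = {-15 | -34}, a switch {a | b} with numbers a > b.
Its thermograph has left wall a - t and right wall b + t, which meet at t = (a - b)/2, where both equal (a + b)/2. So the mast (mean value) is at (a + b)/2.
Mean = (-15 + (-34))/2 = -49/2 = -49/2

-49/2


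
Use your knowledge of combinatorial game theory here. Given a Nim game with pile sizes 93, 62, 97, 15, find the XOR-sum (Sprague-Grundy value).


We need the XOR (exclusive or) of all pile sizes.
After XOR-ing pile 1 (size 93): 0 XOR 93 = 93
After XOR-ing pile 2 (size 62): 93 XOR 62 = 99
After XOR-ing pile 3 (size 97): 99 XOR 97 = 2
After XOR-ing pile 4 (size 15): 2 XOR 15 = 13
The Nim-value of this position is 13.

13


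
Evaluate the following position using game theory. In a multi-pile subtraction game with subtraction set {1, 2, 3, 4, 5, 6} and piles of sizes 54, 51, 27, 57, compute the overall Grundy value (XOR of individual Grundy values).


Subtraction set: {1, 2, 3, 4, 5, 6}
For this subtraction set, G(n) = n mod 7 (period = max + 1 = 7).
Pile 1 (size 54): G(54) = 54 mod 7 = 5
Pile 2 (size 51): G(51) = 51 mod 7 = 2
Pile 3 (size 27): G(27) = 27 mod 7 = 6
Pile 4 (size 57): G(57) = 57 mod 7 = 1
Total Grundy value = XOR of all: 5 XOR 2 XOR 6 XOR 1 = 0

0


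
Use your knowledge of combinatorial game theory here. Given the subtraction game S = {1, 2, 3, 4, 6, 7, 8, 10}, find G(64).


The subtraction set is S = {1, 2, 3, 4, 6, 7, 8, 10}.
G(k) = mex{ G(k - s) : s in S, s <= k }. We compute iteratively: G(0) = 0.
G(1) = mex({0}) = 1
G(2) = mex({0, 1}) = 2
G(3) = mex({0, 1, 2}) = 3
G(4) = mex({0, 1, 2, 3}) = 4
G(5) = mex({1, 2, 3, 4}) = 0
G(6) = mex({0, 2, 3, 4}) = 1
G(7) = mex({0, 1, 3, 4}) = 2
G(8) = mex({0, 1, 2, 4}) = 3
G(9) = mex({0, 1, 2, 3}) = 4
G(10) = mex({0, 1, 2, 3, 4}) = 5
G(11) = mex({0, 1, 2, 3, 4, 5}) = 6
G(12) = mex({0, 1, 2, 3, 4, 5, 6}) = 7
G(13) = mex({0, 1, 2, 3, 4, 5, 6, 7}) = 8
G(14) = mex({1, 2, 3, 4, 5, 6, 7, 8}) = 0
G(15) = mex({0, 2, 3, 4, 6, 7, 8}) = 1
G(16) = mex({0, 1, 3, 4, 5, 7, 8}) = 2
G(17) = mex({0, 1, 2, 4, 5, 6, 8}) = 3
G(18) = mex({0, 1, 2, 3, 5, 6, 7}) = 4
G(19) = mex({1, 2, 3, 4, 6, 7, 8}) = 0
G(20) = mex({0, 2, 3, 4, 5, 7, 8}) = 1
G(21) = mex({0, 1, 3, 4, 6, 8}) = 2
G(22) = mex({0, 1, 2, 4, 7}) = 3
G(23) = mex({0, 1, 2, 3, 8}) = 4
Observe that G(14)..G(23) = 0, 1, 2, 3, 4, 0, 1, 2, 3, 4 repeats G(0)..G(9) = 0, 1, 2, 3, 4, 0, 1, 2, 3, 4.
For k >= max(S) = 10, G(k) is determined by the previous 10 values G(k-10)..G(k-1); a window of 10 consecutive values has recurred shifted by 14, so by induction G(k + 14) = G(k) for all k >= 0: the sequence is periodic from the start with period 14.
One period: G(0..13) = 0, 1, 2, 3, 4, 0, 1, 2, 3, 4, 5, 6, 7, 8.
64 mod 14 = 8, so G(64) = G(8) = 3.

3


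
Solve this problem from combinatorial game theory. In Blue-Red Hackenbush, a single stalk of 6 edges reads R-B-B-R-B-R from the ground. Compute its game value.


Edges (from ground): R-B-B-R-B-R
By Berlekamp's sign-expansion rule, a Blue-Red Hackenbush stalk has the value of the surreal number whose sign sequence is the edge sequence with B -> + and R -> -.
Sign sequence: -++-+-
Trace the sign expansion in the surreal number tree, starting from 0:
Edge 1: R (sign -) -> bounds (-inf, 0), value = -1
Edge 2: B (sign +) -> bounds (-1, 0), value = -1/2
Edge 3: B (sign +) -> bounds (-1/2, 0), value = -1/4
Edge 4: R (sign -) -> bounds (-1/2, -1/4), value = -3/8
Edge 5: B (sign +) -> bounds (-3/8, -1/4), value = -5/16
Edge 6: R (sign -) -> bounds (-3/8, -5/16), value = -11/32
Game value = -11/32

-11/32


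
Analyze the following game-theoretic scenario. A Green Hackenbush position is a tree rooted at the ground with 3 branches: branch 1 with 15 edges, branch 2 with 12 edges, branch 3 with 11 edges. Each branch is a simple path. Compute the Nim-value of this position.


The tree has 3 branches from the ground vertex.
In Green Hackenbush, the Nim-value of a simple path of length k is k.
Branch 1: length 15, Nim-value = 15
Branch 2: length 12, Nim-value = 12
Branch 3: length 11, Nim-value = 11
Total Nim-value = XOR of all branch values:
0 XOR 15 = 15
15 XOR 12 = 3
3 XOR 11 = 8
Nim-value of the tree = 8

8
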